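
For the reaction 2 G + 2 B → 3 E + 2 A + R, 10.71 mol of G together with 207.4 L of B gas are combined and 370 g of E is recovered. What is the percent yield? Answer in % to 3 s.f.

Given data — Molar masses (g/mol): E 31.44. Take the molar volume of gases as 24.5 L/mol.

n(G) = 10.71 mol
n(B) = 207.4 / 24.5 = 8.465 mol
n/ν for G = 10.71/2 = 5.355
n/ν for B = 8.465/2 = 4.233
Smallest n/ν is B → limiting reagent.
theoretical n(E) = (3/2) × 8.465 = 12.70 mol → 399.3 g
% yield = 370 / 399.3 × 100 = 92.66 %

92.7 %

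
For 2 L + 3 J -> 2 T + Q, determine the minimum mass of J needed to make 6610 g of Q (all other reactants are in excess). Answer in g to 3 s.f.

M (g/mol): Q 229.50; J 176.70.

15300 g

n(Q) = 6610 / 229.50 = 28.80 mol
n(J) = (3/1) × 28.80 = 86.40 mol
mass = 86.40 × 176.70 = 15270 g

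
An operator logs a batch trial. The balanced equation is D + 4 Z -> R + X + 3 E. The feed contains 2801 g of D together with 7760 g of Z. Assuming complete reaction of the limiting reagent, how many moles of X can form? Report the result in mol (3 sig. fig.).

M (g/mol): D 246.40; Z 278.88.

n(D) = 2801 / 246.40 = 11.37 mol
n(Z) = 7760 / 278.88 = 27.83 mol
n/ν for D = 11.37/1 = 11.37
n/ν for Z = 27.83/4 = 6.958
Smallest n/ν is Z → limiting reagent.
n(X) = (1/4) × 27.83 = 6.958 mol

6.96 mol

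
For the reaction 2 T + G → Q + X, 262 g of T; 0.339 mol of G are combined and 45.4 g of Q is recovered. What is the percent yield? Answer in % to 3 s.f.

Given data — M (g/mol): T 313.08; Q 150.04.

89.3 %

n(T) = 262.0 / 313.08 = 0.8368 mol
n(G) = 0.3390 mol
n/ν for T = 0.8368/2 = 0.4184
n/ν for G = 0.3390/1 = 0.3390
Smallest n/ν is G → limiting reagent.
theoretical n(Q) = (1/1) × 0.3390 = 0.3390 mol → 50.86 g
% yield = 45.4 / 50.86 × 100 = 89.26 %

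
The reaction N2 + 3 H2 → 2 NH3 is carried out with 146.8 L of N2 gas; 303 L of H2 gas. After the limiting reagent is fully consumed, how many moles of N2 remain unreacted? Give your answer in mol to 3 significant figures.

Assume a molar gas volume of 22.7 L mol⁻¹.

2.02 mol

n(N2) = 146.8 / 22.7 = 6.467 mol
n(H2) = 303.0 / 22.7 = 13.35 mol
n/ν for N2 = 6.467/1 = 6.467
n/ν for H2 = 13.35/3 = 4.450
Smallest n/ν is H2 → limiting reagent.
N2 consumed = (1/3) × 13.35 = 4.450 mol
N2 remaining = 6.467 − 4.450 = 2.017 mol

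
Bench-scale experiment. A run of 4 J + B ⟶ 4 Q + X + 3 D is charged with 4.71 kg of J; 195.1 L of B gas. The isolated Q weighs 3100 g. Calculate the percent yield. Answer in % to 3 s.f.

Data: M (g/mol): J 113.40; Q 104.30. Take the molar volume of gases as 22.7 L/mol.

n(J) = 4.710×1000 / 113.40 = 41.53 mol
n(B) = 195.1 / 22.7 = 8.595 mol
n/ν for J = 41.53/4 = 10.38
n/ν for B = 8.595/1 = 8.595
Smallest n/ν is B → limiting reagent.
theoretical n(Q) = (4/1) × 8.595 = 34.38 mol → 3586 g
% yield = 3100 / 3586 × 100 = 86.45 %

86.5 %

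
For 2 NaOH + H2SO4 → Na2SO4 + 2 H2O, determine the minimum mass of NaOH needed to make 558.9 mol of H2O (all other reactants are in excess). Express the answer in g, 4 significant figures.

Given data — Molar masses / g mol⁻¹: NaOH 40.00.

n(H2O) = 558.9 mol
n(NaOH) = (2/2) × 558.9 = 558.9 mol
mass = 558.9 × 40.00 = 22360 g

22360 g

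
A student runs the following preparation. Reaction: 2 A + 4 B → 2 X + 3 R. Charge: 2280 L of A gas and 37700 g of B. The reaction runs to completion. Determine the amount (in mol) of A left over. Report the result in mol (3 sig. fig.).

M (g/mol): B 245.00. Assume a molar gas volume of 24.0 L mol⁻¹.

18.1 mol

n(A) = 2280 / 24.0 = 95.00 mol
n(B) = 37700 / 245.00 = 153.9 mol
n/ν → A: 47.50, B: 38.48; B is limiting.
A consumed = (2/4) × 153.9 = 76.95 mol
A remaining = 95.00 − 76.95 = 18.05 mol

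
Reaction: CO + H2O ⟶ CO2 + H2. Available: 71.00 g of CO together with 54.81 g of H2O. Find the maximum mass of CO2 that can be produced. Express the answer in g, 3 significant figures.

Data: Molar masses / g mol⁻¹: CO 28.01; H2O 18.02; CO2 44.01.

112 g

n(CO) = 71.00 / 28.01 = 2.535 mol
n(H2O) = 54.81 / 18.02 = 3.042 mol
n/ν for CO = 2.535/1 = 2.535
n/ν for H2O = 3.042/1 = 3.042
Smallest n/ν is CO → limiting reagent.
n(CO2) = (1/1) × 2.535 = 2.535 mol
mass = 2.535 × 44.01 = 111.6 g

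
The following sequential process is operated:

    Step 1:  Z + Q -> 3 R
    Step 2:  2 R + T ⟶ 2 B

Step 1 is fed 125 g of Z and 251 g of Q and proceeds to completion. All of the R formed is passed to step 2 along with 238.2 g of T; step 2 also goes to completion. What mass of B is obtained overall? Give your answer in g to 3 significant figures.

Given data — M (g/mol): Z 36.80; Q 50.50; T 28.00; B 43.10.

Step 1:
n(Z) = 125.0 / 36.80 = 3.397 mol
n(Q) = 251.0 / 50.50 = 4.970 mol
n/ν for Z = 3.397/1 = 3.397
n/ν for Q = 4.970/1 = 4.970
Smallest n/ν is Z → limiting reagent.
n(R) produced = (3/1) × 3.397 = 10.19 mol
Step 2:
n(R) available = 10.19 mol
n(T) = 238.2 / 28.00 = 8.507 mol
n/ν for R = 10.19/2 = 5.095
n/ν for T = 8.507/1 = 8.507
Smallest n/ν is R → limiting reagent.
n(B) = (2/2) × 10.19 = 10.19 mol
mass = 10.19 × 43.10 = 439.2 g

439 g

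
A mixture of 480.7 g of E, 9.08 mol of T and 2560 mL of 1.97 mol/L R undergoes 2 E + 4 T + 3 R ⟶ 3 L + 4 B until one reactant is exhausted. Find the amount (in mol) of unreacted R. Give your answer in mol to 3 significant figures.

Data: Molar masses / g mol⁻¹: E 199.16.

1.42 mol

n(E) = 480.7 / 199.16 = 2.414 mol
n(T) = 9.080 mol
n(R) = 1.97 × 2560/1000 = 5.043 mol
n/ν → E: 1.207, T: 2.270, R: 1.681; E is limiting.
R consumed = (3/2) × 2.414 = 3.621 mol
R remaining = 5.043 − 3.621 = 1.422 mol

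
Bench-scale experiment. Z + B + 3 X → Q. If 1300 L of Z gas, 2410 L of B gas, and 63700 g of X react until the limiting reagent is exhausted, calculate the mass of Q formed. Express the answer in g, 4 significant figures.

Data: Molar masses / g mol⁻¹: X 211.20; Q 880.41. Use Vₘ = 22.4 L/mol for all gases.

51100 g

n(Z) = 1300 / 22.4 = 58.04 mol
n(B) = 2410 / 22.4 = 107.6 mol
n(X) = 63700 / 211.20 = 301.6 mol
n/ν for Z = 58.04/1 = 58.04
n/ν for B = 107.6/1 = 107.6
n/ν for X = 301.6/3 = 100.5
Smallest n/ν is Z → limiting reagent.
n(Q) = (1/1) × 58.04 = 58.04 mol
mass = 58.04 × 880.41 = 51100 g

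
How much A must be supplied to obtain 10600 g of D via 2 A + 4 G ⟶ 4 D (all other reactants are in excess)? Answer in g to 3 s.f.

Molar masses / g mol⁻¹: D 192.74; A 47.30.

1300 g

n(D) = 10600 / 192.74 = 55.00 mol
n(A) = (2/4) × 55.00 = 27.50 mol
mass = 27.50 × 47.30 = 1301 g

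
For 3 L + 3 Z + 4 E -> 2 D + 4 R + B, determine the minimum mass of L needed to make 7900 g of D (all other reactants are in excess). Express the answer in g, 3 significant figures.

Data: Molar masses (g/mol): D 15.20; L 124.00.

96700 g

n(D) = 7900 / 15.20 = 519.7 mol
n(L) = (3/2) × 519.7 = 779.6 mol
mass = 779.6 × 124.00 = 96670 g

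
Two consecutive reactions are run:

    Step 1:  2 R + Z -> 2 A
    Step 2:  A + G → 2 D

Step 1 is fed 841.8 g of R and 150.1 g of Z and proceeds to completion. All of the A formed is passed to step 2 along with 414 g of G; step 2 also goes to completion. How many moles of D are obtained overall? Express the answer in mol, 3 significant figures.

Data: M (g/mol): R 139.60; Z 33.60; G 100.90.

Step 1:
n(R) = 841.8 / 139.60 = 6.030 mol
n(Z) = 150.1 / 33.60 = 4.467 mol
n/ν for R = 6.030/2 = 3.015
n/ν for Z = 4.467/1 = 4.467
Smallest n/ν is R → limiting reagent.
n(A) produced = (2/2) × 6.030 = 6.030 mol
Step 2:
n(A) available = 6.030 mol
n(G) = 414.0 / 100.90 = 4.103 mol
n/ν for A = 6.030/1 = 6.030
n/ν for G = 4.103/1 = 4.103
Smallest n/ν is G → limiting reagent.
n(D) = (2/1) × 4.103 = 8.206 mol

8.21 mol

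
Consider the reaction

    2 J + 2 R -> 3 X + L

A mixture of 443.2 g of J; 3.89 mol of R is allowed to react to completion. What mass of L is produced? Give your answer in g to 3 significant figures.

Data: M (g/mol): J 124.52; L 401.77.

n(J) = 443.2 / 124.52 = 3.559 mol
n(R) = 3.890 mol
n/ν for J = 3.559/2 = 1.780
n/ν for R = 3.890/2 = 1.945
Smallest n/ν is J → limiting reagent.
n(L) = (1/2) × 3.559 = 1.780 mol
mass = 1.780 × 401.77 = 715.2 g

715 g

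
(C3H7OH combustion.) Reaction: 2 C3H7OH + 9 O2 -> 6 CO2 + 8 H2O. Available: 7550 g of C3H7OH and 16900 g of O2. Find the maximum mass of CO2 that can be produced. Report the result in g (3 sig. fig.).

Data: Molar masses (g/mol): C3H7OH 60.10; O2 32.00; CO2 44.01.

15500 g

n(C3H7OH) = 7550 / 60.10 = 125.6 mol
n(O2) = 16900 / 32.00 = 528.1 mol
n/ν for C3H7OH = 125.6/2 = 62.80
n/ν for O2 = 528.1/9 = 58.68
Smallest n/ν is O2 → limiting reagent.
n(CO2) = (6/9) × 528.1 = 352.1 mol
mass = 352.1 × 44.01 = 15500 g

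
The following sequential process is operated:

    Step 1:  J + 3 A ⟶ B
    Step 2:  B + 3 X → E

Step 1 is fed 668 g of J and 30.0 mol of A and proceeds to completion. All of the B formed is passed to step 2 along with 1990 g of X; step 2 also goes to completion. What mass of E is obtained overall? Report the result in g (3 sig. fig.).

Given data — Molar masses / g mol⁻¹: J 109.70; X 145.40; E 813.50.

3710 g

Step 1:
n(J) = 668.0 / 109.70 = 6.089 mol
n(A) = 30.00 mol
n/ν → J: 6.089, A: 10.00; J is limiting.
n(B) produced = (1/1) × 6.089 = 6.089 mol
Step 2:
n(B) available = 6.089 mol
n(X) = 1990 / 145.40 = 13.69 mol
n/ν → B: 6.089, X: 4.563; X is limiting.
n(E) = (1/3) × 13.69 = 4.563 mol
mass = 4.563 × 813.50 = 3712 g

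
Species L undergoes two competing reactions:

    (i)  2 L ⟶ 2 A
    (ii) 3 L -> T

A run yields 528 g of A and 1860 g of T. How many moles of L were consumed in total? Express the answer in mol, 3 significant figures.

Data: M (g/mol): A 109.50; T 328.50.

n(A) = 528 / 109.50 = 4.822 mol
n(T) = 1860 / 328.50 = 5.662 mol
n(L) via (i) = (2/2)×4.822 = 4.822 mol
n(L) via (ii) = (3/1)×5.662 = 16.99 mol
total n(L) = 4.822 + 16.99 = 21.81 mol

21.8 mol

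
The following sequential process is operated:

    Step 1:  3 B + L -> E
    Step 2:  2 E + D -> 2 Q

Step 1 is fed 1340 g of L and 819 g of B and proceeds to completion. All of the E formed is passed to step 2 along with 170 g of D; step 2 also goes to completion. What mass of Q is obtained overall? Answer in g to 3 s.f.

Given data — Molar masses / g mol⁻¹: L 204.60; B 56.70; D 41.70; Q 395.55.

1900 g

Step 1:
n(L) = 1340 / 204.60 = 6.549 mol
n(B) = 819.0 / 56.70 = 14.44 mol
n/ν for L = 6.549/1 = 6.549
n/ν for B = 14.44/3 = 4.813
Smallest n/ν is B → limiting reagent.
n(E) produced = (1/3) × 14.44 = 4.813 mol
Step 2:
n(E) available = 4.813 mol
n(D) = 170.0 / 41.70 = 4.077 mol
n/ν for E = 4.813/2 = 2.407
n/ν for D = 4.077/1 = 4.077
Smallest n/ν is E → limiting reagent.
n(Q) = (2/2) × 4.813 = 4.813 mol
mass = 4.813 × 395.55 = 1904 g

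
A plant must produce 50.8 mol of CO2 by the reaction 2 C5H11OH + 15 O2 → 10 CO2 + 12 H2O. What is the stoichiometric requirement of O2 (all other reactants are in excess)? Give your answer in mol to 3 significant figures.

76.2 mol

n(CO2) = 50.80 mol
n(O2) = (15/10) × 50.80 = 76.20 mol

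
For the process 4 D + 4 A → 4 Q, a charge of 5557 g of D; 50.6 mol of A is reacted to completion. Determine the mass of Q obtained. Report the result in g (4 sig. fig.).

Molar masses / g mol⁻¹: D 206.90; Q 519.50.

n(D) = 5557 / 206.90 = 26.86 mol
n(A) = 50.60 mol
n/ν for D = 26.86/4 = 6.715
n/ν for A = 50.60/4 = 12.65
Smallest n/ν is D → limiting reagent.
n(Q) = (4/4) × 26.86 = 26.86 mol
mass = 26.86 × 519.50 = 13950 g

13950 g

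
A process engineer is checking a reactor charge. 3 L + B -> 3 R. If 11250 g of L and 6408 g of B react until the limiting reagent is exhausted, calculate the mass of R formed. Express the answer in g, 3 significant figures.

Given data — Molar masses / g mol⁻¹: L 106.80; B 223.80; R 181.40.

15600 g

n(L) = 11250 / 106.80 = 105.3 mol
n(B) = 6408 / 223.80 = 28.63 mol
n/ν for L = 105.3/3 = 35.10
n/ν for B = 28.63/1 = 28.63
Smallest n/ν is B → limiting reagent.
n(R) = (3/1) × 28.63 = 85.89 mol
mass = 85.89 × 181.40 = 15580 g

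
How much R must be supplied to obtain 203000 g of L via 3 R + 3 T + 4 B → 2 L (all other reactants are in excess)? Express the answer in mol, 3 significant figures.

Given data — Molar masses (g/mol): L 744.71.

n(L) = 203000 / 744.71 = 272.6 mol
n(R) = (3/2) × 272.6 = 408.9 mol

409 mol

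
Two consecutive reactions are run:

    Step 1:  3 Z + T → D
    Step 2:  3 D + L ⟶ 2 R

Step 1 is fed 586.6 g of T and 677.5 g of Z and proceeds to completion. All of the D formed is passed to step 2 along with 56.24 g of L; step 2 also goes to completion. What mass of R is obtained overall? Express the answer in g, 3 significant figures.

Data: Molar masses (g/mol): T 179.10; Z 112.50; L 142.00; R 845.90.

Step 1:
n(T) = 586.6 / 179.10 = 3.275 mol
n(Z) = 677.5 / 112.50 = 6.022 mol
n/ν for T = 3.275/1 = 3.275
n/ν for Z = 6.022/3 = 2.007
Smallest n/ν is Z → limiting reagent.
n(D) produced = (1/3) × 6.022 = 2.007 mol
Step 2:
n(D) available = 2.007 mol
n(L) = 56.24 / 142.00 = 0.3961 mol
n/ν for D = 2.007/3 = 0.6690
n/ν for L = 0.3961/1 = 0.3961
Smallest n/ν is L → limiting reagent.
n(R) = (2/1) × 0.3961 = 0.7922 mol
mass = 0.7922 × 845.90 = 670.1 g

670 g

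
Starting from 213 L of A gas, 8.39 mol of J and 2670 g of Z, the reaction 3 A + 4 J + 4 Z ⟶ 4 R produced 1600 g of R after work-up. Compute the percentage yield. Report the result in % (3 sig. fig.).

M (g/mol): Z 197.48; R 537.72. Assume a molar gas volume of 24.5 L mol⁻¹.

n(A) = 213.0 / 24.5 = 8.694 mol
n(J) = 8.390 mol
n(Z) = 2670 / 197.48 = 13.52 mol
n/ν for A = 8.694/3 = 2.898
n/ν for J = 8.390/4 = 2.098
n/ν for Z = 13.52/4 = 3.380
Smallest n/ν is J → limiting reagent.
theoretical n(R) = (4/4) × 8.390 = 8.390 mol → 4511 g
% yield = 1600 / 4511 × 100 = 35.47 %

35.5 %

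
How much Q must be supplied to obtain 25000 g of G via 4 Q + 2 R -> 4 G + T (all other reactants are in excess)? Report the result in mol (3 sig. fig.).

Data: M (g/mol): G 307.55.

n(G) = 25000 / 307.55 = 81.29 mol
n(Q) = (4/4) × 81.29 = 81.29 mol

81.3 mol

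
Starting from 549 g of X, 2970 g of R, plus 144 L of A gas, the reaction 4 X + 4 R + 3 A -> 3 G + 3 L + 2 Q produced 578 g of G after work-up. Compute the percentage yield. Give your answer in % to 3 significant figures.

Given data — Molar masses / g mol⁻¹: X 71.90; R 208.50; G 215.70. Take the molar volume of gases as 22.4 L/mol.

46.8 %

n(X) = 549.0 / 71.90 = 7.636 mol
n(R) = 2970 / 208.50 = 14.24 mol
n(A) = 144.0 / 22.4 = 6.429 mol
n/ν → X: 1.909, R: 3.560, A: 2.143; X is limiting.
theoretical n(G) = (3/4) × 7.636 = 5.727 mol → 1235 g
% yield = 578 / 1235 × 100 = 46.80 %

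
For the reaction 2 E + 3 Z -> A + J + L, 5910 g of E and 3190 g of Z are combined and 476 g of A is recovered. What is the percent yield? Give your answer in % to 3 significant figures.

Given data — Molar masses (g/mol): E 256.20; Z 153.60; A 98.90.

n(E) = 5910 / 256.20 = 23.07 mol
n(Z) = 3190 / 153.60 = 20.77 mol
n/ν → E: 11.54, Z: 6.923; Z is limiting.
theoretical n(A) = (1/3) × 20.77 = 6.923 mol → 684.7 g
% yield = 476 / 684.7 × 100 = 69.52 %

69.5 %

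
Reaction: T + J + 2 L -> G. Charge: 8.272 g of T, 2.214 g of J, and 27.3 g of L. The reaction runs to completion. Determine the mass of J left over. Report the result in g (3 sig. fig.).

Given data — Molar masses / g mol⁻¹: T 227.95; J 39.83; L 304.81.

n(T) = 8.272 / 227.95 = 0.03629 mol
n(J) = 2.214 / 39.83 = 0.05559 mol
n(L) = 27.30 / 304.81 = 0.08956 mol
n/ν → T: 0.03629, J: 0.05559, L: 0.04478; T is limiting.
J consumed = (1/1) × 0.03629 = 0.03629 mol
J remaining = 0.05559 − 0.03629 = 0.01930 mol
mass = 0.01930 × 39.83 = 0.7687 g

0.769 g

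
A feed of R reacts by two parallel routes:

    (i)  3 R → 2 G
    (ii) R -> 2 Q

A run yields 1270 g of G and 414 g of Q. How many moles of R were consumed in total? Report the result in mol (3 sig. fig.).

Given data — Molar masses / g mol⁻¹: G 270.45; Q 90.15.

n(G) = 1270 / 270.45 = 4.696 mol
n(Q) = 414 / 90.15 = 4.592 mol
n(R) via (i) = (3/2)×4.696 = 7.044 mol
n(R) via (ii) = (1/2)×4.592 = 2.296 mol
total n(R) = 7.044 + 2.296 = 9.340 mol

9.34 mol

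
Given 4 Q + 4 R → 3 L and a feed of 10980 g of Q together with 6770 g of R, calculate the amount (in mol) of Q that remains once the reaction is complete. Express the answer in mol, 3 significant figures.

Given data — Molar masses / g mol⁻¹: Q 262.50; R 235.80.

13.1 mol

n(Q) = 10980 / 262.50 = 41.83 mol
n(R) = 6770 / 235.80 = 28.71 mol
n/ν → Q: 10.46, R: 7.178; R is limiting.
Q consumed = (4/4) × 28.71 = 28.71 mol
Q remaining = 41.83 − 28.71 = 13.12 mol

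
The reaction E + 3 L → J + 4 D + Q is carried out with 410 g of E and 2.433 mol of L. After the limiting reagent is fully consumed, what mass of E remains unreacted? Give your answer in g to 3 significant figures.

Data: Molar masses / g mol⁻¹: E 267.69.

n(E) = 410.0 / 267.69 = 1.532 mol
n(L) = 2.433 mol
n/ν for E = 1.532/1 = 1.532
n/ν for L = 2.433/3 = 0.8110
Smallest n/ν is L → limiting reagent.
E consumed = (1/3) × 2.433 = 0.8110 mol
E remaining = 1.532 − 0.8110 = 0.7210 mol
mass = 0.7210 × 267.69 = 193.0 g

193 g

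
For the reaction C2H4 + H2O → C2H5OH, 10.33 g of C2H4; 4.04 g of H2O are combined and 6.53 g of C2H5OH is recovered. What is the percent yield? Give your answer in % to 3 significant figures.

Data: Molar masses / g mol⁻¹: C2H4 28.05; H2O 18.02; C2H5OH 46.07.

n(C2H4) = 10.33 / 28.05 = 0.3683 mol
n(H2O) = 4.040 / 18.02 = 0.2242 mol
n/ν for C2H4 = 0.3683/1 = 0.3683
n/ν for H2O = 0.2242/1 = 0.2242
Smallest n/ν is H2O → limiting reagent.
theoretical n(C2H5OH) = (1/1) × 0.2242 = 0.2242 mol → 10.33 g
% yield = 6.53 / 10.33 × 100 = 63.21 %

63.2 %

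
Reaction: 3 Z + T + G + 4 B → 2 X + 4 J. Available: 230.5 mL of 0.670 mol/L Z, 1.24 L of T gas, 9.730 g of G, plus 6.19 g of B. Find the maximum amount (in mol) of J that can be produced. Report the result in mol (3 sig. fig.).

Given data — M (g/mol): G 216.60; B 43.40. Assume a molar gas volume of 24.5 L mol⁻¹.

0.143 mol

n(Z) = 0.670 × 230.5/1000 = 0.1544 mol
n(T) = 1.240 / 24.5 = 0.05061 mol
n(G) = 9.730 / 216.60 = 0.04492 mol
n(B) = 6.190 / 43.40 = 0.1426 mol
n/ν for Z = 0.1544/3 = 0.05147
n/ν for T = 0.05061/1 = 0.05061
n/ν for G = 0.04492/1 = 0.04492
n/ν for B = 0.1426/4 = 0.03565
Smallest n/ν is B → limiting reagent.
n(J) = (4/4) × 0.1426 = 0.1426 mol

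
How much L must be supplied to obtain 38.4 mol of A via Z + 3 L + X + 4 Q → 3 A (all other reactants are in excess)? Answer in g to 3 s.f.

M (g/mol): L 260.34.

10000 g

n(A) = 38.40 mol
n(L) = (3/3) × 38.40 = 38.40 mol
mass = 38.40 × 260.34 = 9997 g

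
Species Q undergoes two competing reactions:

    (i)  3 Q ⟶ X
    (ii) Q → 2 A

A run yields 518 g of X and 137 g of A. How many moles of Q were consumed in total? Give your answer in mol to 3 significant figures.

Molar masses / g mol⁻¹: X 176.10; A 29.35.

11.2 mol

n(X) = 518 / 176.10 = 2.942 mol
n(A) = 137 / 29.35 = 4.668 mol
n(Q) via (i) = (3/1)×2.942 = 8.826 mol
n(Q) via (ii) = (1/2)×4.668 = 2.334 mol
total n(Q) = 8.826 + 2.334 = 11.16 mol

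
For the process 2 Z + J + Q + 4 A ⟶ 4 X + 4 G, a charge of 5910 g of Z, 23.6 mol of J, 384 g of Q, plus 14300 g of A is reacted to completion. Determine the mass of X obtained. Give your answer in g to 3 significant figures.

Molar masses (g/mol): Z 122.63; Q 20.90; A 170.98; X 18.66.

n(Z) = 5910 / 122.63 = 48.19 mol
n(J) = 23.60 mol
n(Q) = 384.0 / 20.90 = 18.37 mol
n(A) = 14300 / 170.98 = 83.64 mol
n/ν for Z = 48.19/2 = 24.10
n/ν for J = 23.60/1 = 23.60
n/ν for Q = 18.37/1 = 18.37
n/ν for A = 83.64/4 = 20.91
Smallest n/ν is Q → limiting reagent.
n(X) = (4/1) × 18.37 = 73.48 mol
mass = 73.48 × 18.66 = 1371 g

1370 g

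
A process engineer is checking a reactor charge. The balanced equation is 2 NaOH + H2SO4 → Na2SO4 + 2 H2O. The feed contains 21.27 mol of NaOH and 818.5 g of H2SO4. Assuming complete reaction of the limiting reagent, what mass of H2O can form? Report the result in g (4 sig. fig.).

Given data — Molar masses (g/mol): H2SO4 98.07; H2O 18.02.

n(NaOH) = 21.27 mol
n(H2SO4) = 818.5 / 98.07 = 8.346 mol
n/ν → NaOH: 10.64, H2SO4: 8.346; H2SO4 is limiting.
n(H2O) = (2/1) × 8.346 = 16.69 mol
mass = 16.69 × 18.02 = 300.8 g

300.8 g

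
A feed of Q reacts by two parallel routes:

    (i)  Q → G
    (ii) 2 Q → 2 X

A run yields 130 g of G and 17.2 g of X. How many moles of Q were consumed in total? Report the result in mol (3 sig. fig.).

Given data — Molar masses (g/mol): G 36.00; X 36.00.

4.09 mol

n(G) = 130 / 36.00 = 3.611 mol
n(X) = 17.2 / 36.00 = 0.4778 mol
n(Q) via (i) = (1/1)×3.611 = 3.611 mol
n(Q) via (ii) = (2/2)×0.4778 = 0.4778 mol
total n(Q) = 3.611 + 0.4778 = 4.089 mol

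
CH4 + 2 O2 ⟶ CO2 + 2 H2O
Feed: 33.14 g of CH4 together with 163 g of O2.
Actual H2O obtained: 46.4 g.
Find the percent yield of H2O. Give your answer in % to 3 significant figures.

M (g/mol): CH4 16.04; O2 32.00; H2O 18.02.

62.3 %

n(CH4) = 33.14 / 16.04 = 2.066 mol
n(O2) = 163.0 / 32.00 = 5.094 mol
n/ν for CH4 = 2.066/1 = 2.066
n/ν for O2 = 5.094/2 = 2.547
Smallest n/ν is CH4 → limiting reagent.
theoretical n(H2O) = (2/1) × 2.066 = 4.132 mol → 74.46 g
% yield = 46.4 / 74.46 × 100 = 62.32 %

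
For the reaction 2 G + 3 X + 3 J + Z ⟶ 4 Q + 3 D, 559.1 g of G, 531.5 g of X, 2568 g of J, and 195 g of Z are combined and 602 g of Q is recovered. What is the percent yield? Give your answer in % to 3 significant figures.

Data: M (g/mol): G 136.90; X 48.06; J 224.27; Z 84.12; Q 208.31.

35.4 %

n(G) = 559.1 / 136.90 = 4.084 mol
n(X) = 531.5 / 48.06 = 11.06 mol
n(J) = 2568 / 224.27 = 11.45 mol
n(Z) = 195.0 / 84.12 = 2.318 mol
n/ν for G = 4.084/2 = 2.042
n/ν for X = 11.06/3 = 3.687
n/ν for J = 11.45/3 = 3.817
n/ν for Z = 2.318/1 = 2.318
Smallest n/ν is G → limiting reagent.
theoretical n(Q) = (4/2) × 4.084 = 8.168 mol → 1701 g
% yield = 602 / 1701 × 100 = 35.39 %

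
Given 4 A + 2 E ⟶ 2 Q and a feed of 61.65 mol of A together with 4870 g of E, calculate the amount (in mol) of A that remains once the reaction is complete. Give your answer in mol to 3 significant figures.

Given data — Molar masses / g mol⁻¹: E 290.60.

28.1 mol

n(A) = 61.65 mol
n(E) = 4870 / 290.60 = 16.76 mol
n/ν for A = 61.65/4 = 15.41
n/ν for E = 16.76/2 = 8.380
Smallest n/ν is E → limiting reagent.
A consumed = (4/2) × 16.76 = 33.52 mol
A remaining = 61.65 − 33.52 = 28.13 mol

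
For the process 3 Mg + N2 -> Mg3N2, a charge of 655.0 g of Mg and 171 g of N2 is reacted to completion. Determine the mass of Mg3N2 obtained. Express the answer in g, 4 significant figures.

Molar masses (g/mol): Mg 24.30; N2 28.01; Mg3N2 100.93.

n(Mg) = 655.0 / 24.30 = 26.95 mol
n(N2) = 171.0 / 28.01 = 6.105 mol
n/ν → Mg: 8.983, N2: 6.105; N2 is limiting.
n(Mg3N2) = (1/1) × 6.105 = 6.105 mol
mass = 6.105 × 100.93 = 616.2 g

616.2 g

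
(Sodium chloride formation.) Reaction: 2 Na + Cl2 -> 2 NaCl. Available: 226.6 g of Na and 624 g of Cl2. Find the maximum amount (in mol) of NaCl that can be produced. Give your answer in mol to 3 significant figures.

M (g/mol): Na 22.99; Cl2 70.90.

9.86 mol

n(Na) = 226.6 / 22.99 = 9.856 mol
n(Cl2) = 624.0 / 70.90 = 8.801 mol
n/ν for Na = 9.856/2 = 4.928
n/ν for Cl2 = 8.801/1 = 8.801
Smallest n/ν is Na → limiting reagent.
n(NaCl) = (2/2) × 9.856 = 9.856 mol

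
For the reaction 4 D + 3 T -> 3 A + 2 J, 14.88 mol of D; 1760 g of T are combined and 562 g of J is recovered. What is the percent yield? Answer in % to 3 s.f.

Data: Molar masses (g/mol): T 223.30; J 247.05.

n(D) = 14.88 mol
n(T) = 1760 / 223.30 = 7.882 mol
n/ν for D = 14.88/4 = 3.720
n/ν for T = 7.882/3 = 2.627
Smallest n/ν is T → limiting reagent.
theoretical n(J) = (2/3) × 7.882 = 5.255 mol → 1298 g
% yield = 562 / 1298 × 100 = 43.30 %

43.3 %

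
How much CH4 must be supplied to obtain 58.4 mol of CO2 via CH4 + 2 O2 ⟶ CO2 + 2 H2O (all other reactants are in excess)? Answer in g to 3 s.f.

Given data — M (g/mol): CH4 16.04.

937 g

n(CO2) = 58.40 mol
n(CH4) = (1/1) × 58.40 = 58.40 mol
mass = 58.40 × 16.04 = 936.7 g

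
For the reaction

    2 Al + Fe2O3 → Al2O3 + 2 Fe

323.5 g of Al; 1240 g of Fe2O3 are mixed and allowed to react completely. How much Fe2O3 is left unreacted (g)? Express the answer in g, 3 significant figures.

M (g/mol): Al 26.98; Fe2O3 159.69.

283 g

n(Al) = 323.5 / 26.98 = 11.99 mol
n(Fe2O3) = 1240 / 159.69 = 7.765 mol
n/ν for Al = 11.99/2 = 5.995
n/ν for Fe2O3 = 7.765/1 = 7.765
Smallest n/ν is Al → limiting reagent.
Fe2O3 consumed = (1/2) × 11.99 = 5.995 mol
Fe2O3 remaining = 7.765 − 5.995 = 1.770 mol
mass = 1.770 × 159.69 = 282.7 g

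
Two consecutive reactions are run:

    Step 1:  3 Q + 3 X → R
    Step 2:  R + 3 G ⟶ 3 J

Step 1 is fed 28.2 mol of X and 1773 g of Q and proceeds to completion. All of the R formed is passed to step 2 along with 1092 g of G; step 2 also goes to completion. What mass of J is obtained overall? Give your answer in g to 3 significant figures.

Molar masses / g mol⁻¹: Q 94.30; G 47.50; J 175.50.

Step 1:
n(X) = 28.20 mol
n(Q) = 1773 / 94.30 = 18.80 mol
n/ν for X = 28.20/3 = 9.400
n/ν for Q = 18.80/3 = 6.267
Smallest n/ν is Q → limiting reagent.
n(R) produced = (1/3) × 18.80 = 6.267 mol
Step 2:
n(R) available = 6.267 mol
n(G) = 1092 / 47.50 = 22.99 mol
n/ν for R = 6.267/1 = 6.267
n/ν for G = 22.99/3 = 7.663
Smallest n/ν is R → limiting reagent.
n(J) = (3/1) × 6.267 = 18.80 mol
mass = 18.80 × 175.50 = 3299 g

3300 g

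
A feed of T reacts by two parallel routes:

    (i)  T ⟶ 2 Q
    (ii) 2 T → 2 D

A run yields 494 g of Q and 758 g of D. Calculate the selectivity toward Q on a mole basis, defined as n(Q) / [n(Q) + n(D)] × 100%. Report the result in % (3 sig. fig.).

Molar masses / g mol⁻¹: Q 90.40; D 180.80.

n(Q) = 494 / 90.40 = 5.465 mol
n(D) = 758 / 180.80 = 4.192 mol
selectivity = 5.465/(5.465+4.192) × 100 = 56.59 %

56.6 %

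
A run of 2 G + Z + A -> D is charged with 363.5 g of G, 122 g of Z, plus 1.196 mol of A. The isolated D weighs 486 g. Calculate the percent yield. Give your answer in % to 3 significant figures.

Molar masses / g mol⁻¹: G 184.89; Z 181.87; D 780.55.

n(G) = 363.5 / 184.89 = 1.966 mol
n(Z) = 122.0 / 181.87 = 0.6708 mol
n(A) = 1.196 mol
n/ν → G: 0.9830, Z: 0.6708, A: 1.196; Z is limiting.
theoretical n(D) = (1/1) × 0.6708 = 0.6708 mol → 523.6 g
% yield = 486 / 523.6 × 100 = 92.82 %

92.8 %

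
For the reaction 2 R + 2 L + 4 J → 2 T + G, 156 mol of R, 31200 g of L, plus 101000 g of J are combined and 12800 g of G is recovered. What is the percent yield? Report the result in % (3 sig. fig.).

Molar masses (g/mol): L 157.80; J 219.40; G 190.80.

n(R) = 156.0 mol
n(L) = 31200 / 157.80 = 197.7 mol
n(J) = 101000 / 219.40 = 460.3 mol
n/ν → R: 78.00, L: 98.85, J: 115.1; R is limiting.
theoretical n(G) = (1/2) × 156.0 = 78.00 mol → 14880 g
% yield = 12800 / 14880 × 100 = 86.02 %

86.0 %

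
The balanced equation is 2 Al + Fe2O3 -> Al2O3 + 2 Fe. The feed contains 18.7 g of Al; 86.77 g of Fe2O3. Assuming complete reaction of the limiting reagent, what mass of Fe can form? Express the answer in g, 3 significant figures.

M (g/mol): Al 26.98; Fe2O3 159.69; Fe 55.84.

38.7 g

n(Al) = 18.70 / 26.98 = 0.6931 mol
n(Fe2O3) = 86.77 / 159.69 = 0.5434 mol
n/ν for Al = 0.6931/2 = 0.3466
n/ν for Fe2O3 = 0.5434/1 = 0.5434
Smallest n/ν is Al → limiting reagent.
n(Fe) = (2/2) × 0.6931 = 0.6931 mol
mass = 0.6931 × 55.84 = 38.70 g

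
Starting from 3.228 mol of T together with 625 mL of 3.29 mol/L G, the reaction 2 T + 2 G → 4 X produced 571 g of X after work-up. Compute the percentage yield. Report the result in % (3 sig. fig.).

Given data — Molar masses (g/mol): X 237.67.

58.4 %

n(T) = 3.228 mol
n(G) = 3.29 × 625.0/1000 = 2.056 mol
n/ν for T = 3.228/2 = 1.614
n/ν for G = 2.056/2 = 1.028
Smallest n/ν is G → limiting reagent.
theoretical n(X) = (4/2) × 2.056 = 4.112 mol → 977.3 g
% yield = 571 / 977.3 × 100 = 58.43 %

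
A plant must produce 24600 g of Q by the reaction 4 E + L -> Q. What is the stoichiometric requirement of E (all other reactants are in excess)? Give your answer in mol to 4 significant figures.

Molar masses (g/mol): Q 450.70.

218.3 mol

n(Q) = 24600 / 450.70 = 54.58 mol
n(E) = (4/1) × 54.58 = 218.3 mol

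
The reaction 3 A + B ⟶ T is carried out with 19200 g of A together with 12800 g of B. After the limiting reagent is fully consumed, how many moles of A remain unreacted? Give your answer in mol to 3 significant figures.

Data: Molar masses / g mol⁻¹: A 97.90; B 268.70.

53.2 mol

n(A) = 19200 / 97.90 = 196.1 mol
n(B) = 12800 / 268.70 = 47.64 mol
n/ν for A = 196.1/3 = 65.37
n/ν for B = 47.64/1 = 47.64
Smallest n/ν is B → limiting reagent.
A consumed = (3/1) × 47.64 = 142.9 mol
A remaining = 196.1 − 142.9 = 53.20 mol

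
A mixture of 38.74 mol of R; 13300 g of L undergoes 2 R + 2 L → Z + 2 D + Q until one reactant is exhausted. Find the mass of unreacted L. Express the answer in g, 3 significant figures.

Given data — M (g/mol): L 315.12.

n(R) = 38.74 mol
n(L) = 13300 / 315.12 = 42.21 mol
n/ν → R: 19.37, L: 21.11; R is limiting.
L consumed = (2/2) × 38.74 = 38.74 mol
L remaining = 42.21 − 38.74 = 3.470 mol
mass = 3.470 × 315.12 = 1093 g

1090 g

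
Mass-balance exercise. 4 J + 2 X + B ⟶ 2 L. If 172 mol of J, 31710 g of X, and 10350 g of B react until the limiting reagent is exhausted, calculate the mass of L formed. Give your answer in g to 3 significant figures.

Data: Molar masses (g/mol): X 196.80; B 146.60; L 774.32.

n(J) = 172.0 mol
n(X) = 31710 / 196.80 = 161.1 mol
n(B) = 10350 / 146.60 = 70.60 mol
n/ν for J = 172.0/4 = 43.00
n/ν for X = 161.1/2 = 80.55
n/ν for B = 70.60/1 = 70.60
Smallest n/ν is J → limiting reagent.
n(L) = (2/4) × 172.0 = 86.00 mol
mass = 86.00 × 774.32 = 66590 g

66600 g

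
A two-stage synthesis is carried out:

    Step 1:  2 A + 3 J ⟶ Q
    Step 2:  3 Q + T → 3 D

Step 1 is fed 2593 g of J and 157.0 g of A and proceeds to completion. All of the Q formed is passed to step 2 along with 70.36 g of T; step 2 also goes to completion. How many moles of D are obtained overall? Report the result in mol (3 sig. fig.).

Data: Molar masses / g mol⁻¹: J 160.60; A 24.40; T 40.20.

3.22 mol

Step 1:
n(J) = 2593 / 160.60 = 16.15 mol
n(A) = 157.0 / 24.40 = 6.434 mol
n/ν for J = 16.15/3 = 5.383
n/ν for A = 6.434/2 = 3.217
Smallest n/ν is A → limiting reagent.
n(Q) produced = (1/2) × 6.434 = 3.217 mol
Step 2:
n(Q) available = 3.217 mol
n(T) = 70.36 / 40.20 = 1.750 mol
n/ν for Q = 3.217/3 = 1.072
n/ν for T = 1.750/1 = 1.750
Smallest n/ν is Q → limiting reagent.
n(D) = (3/3) × 3.217 = 3.217 mol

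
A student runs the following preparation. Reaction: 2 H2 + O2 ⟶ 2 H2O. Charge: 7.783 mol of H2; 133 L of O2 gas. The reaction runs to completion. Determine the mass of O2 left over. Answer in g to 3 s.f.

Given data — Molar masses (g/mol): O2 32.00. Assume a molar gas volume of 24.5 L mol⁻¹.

n(H2) = 7.783 mol
n(O2) = 133.0 / 24.5 = 5.429 mol
n/ν for H2 = 7.783/2 = 3.892
n/ν for O2 = 5.429/1 = 5.429
Smallest n/ν is H2 → limiting reagent.
O2 consumed = (1/2) × 7.783 = 3.892 mol
O2 remaining = 5.429 − 3.892 = 1.537 mol
mass = 1.537 × 32.00 = 49.18 g

49.2 g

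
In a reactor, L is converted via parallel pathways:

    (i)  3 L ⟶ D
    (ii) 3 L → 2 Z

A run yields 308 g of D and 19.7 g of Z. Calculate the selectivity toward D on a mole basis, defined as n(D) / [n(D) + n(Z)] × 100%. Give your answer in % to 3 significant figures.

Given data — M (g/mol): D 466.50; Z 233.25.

88.7 %

n(D) = 308 / 466.50 = 0.6602 mol
n(Z) = 19.7 / 233.25 = 0.08446 mol
selectivity = 0.6602/(0.6602+0.08446) × 100 = 88.66 %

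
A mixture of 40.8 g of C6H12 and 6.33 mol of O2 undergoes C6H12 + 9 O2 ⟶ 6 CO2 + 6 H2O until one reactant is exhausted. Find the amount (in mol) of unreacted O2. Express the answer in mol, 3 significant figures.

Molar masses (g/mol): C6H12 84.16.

n(C6H12) = 40.80 / 84.16 = 0.4848 mol
n(O2) = 6.330 mol
n/ν for C6H12 = 0.4848/1 = 0.4848
n/ν for O2 = 6.330/9 = 0.7033
Smallest n/ν is C6H12 → limiting reagent.
O2 consumed = (9/1) × 0.4848 = 4.363 mol
O2 remaining = 6.330 − 4.363 = 1.967 mol

1.97 mol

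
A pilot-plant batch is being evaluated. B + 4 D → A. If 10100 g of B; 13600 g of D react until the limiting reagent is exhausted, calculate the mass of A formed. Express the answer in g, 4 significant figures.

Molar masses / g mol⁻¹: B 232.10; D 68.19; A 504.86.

n(B) = 10100 / 232.10 = 43.52 mol
n(D) = 13600 / 68.19 = 199.4 mol
n/ν for B = 43.52/1 = 43.52
n/ν for D = 199.4/4 = 49.85
Smallest n/ν is B → limiting reagent.
n(A) = (1/1) × 43.52 = 43.52 mol
mass = 43.52 × 504.86 = 21970 g

21970 g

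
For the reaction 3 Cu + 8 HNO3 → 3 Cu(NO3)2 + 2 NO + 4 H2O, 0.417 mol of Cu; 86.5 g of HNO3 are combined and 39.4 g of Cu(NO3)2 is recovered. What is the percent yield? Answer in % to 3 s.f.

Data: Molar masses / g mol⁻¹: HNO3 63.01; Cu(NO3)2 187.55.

n(Cu) = 0.4170 mol
n(HNO3) = 86.50 / 63.01 = 1.373 mol
n/ν for Cu = 0.4170/3 = 0.1390
n/ν for HNO3 = 1.373/8 = 0.1716
Smallest n/ν is Cu → limiting reagent.
theoretical n(Cu(NO3)2) = (3/3) × 0.4170 = 0.4170 mol → 78.21 g
% yield = 39.4 / 78.21 × 100 = 50.38 %

50.4 %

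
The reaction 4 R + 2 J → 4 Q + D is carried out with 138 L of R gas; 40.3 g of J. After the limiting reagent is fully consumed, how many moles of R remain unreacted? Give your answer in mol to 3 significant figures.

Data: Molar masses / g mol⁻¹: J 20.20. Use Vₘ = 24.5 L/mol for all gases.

1.64 mol

n(R) = 138.0 / 24.5 = 5.633 mol
n(J) = 40.30 / 20.20 = 1.995 mol
n/ν → R: 1.408, J: 0.9975; J is limiting.
R consumed = (4/2) × 1.995 = 3.990 mol
R remaining = 5.633 − 3.990 = 1.643 mol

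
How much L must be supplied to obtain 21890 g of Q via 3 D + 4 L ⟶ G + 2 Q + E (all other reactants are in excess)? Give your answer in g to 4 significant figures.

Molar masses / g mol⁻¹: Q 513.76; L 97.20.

n(Q) = 21890 / 513.76 = 42.61 mol
n(L) = (4/2) × 42.61 = 85.22 mol
mass = 85.22 × 97.20 = 8283 g

8283 g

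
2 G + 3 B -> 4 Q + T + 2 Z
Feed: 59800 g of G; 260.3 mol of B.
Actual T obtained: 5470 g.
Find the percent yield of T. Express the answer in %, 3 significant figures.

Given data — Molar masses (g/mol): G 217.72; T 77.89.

n(G) = 59800 / 217.72 = 274.7 mol
n(B) = 260.3 mol
n/ν for G = 274.7/2 = 137.4
n/ν for B = 260.3/3 = 86.77
Smallest n/ν is B → limiting reagent.
theoretical n(T) = (1/3) × 260.3 = 86.77 mol → 6759 g
% yield = 5470 / 6759 × 100 = 80.93 %

80.9 %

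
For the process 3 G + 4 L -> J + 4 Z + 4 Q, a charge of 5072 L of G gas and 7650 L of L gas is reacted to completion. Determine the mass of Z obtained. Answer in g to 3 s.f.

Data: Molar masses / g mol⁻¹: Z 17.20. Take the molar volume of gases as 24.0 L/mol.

n(G) = 5072 / 24.0 = 211.3 mol
n(L) = 7650 / 24.0 = 318.8 mol
n/ν for G = 211.3/3 = 70.43
n/ν for L = 318.8/4 = 79.70
Smallest n/ν is G → limiting reagent.
n(Z) = (4/3) × 211.3 = 281.7 mol
mass = 281.7 × 17.20 = 4845 g

4850 g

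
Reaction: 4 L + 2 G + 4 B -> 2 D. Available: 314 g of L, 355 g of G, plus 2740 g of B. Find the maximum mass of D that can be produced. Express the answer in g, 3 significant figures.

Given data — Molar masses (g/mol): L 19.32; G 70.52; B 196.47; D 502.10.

2530 g

n(L) = 314.0 / 19.32 = 16.25 mol
n(G) = 355.0 / 70.52 = 5.034 mol
n(B) = 2740 / 196.47 = 13.95 mol
n/ν for L = 16.25/4 = 4.063
n/ν for G = 5.034/2 = 2.517
n/ν for B = 13.95/4 = 3.488
Smallest n/ν is G → limiting reagent.
n(D) = (2/2) × 5.034 = 5.034 mol
mass = 5.034 × 502.10 = 2528 g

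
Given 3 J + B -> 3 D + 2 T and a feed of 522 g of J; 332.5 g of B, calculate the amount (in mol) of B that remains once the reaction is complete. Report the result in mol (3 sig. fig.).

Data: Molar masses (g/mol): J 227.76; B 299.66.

n(J) = 522.0 / 227.76 = 2.292 mol
n(B) = 332.5 / 299.66 = 1.110 mol
n/ν for J = 2.292/3 = 0.7640
n/ν for B = 1.110/1 = 1.110
Smallest n/ν is J → limiting reagent.
B consumed = (1/3) × 2.292 = 0.7640 mol
B remaining = 1.110 − 0.7640 = 0.3460 mol

0.346 mol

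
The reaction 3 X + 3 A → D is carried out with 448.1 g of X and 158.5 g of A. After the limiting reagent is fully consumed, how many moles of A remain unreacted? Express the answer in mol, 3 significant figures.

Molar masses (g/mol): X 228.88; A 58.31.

0.760 mol

n(X) = 448.1 / 228.88 = 1.958 mol
n(A) = 158.5 / 58.31 = 2.718 mol
n/ν for X = 1.958/3 = 0.6527
n/ν for A = 2.718/3 = 0.9060
Smallest n/ν is X → limiting reagent.
A consumed = (3/3) × 1.958 = 1.958 mol
A remaining = 2.718 − 1.958 = 0.7600 mol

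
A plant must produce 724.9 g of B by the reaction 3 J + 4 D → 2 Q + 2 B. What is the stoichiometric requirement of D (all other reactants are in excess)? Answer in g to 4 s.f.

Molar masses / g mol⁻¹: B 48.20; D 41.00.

n(B) = 724.9 / 48.20 = 15.04 mol
n(D) = (4/2) × 15.04 = 30.08 mol
mass = 30.08 × 41.00 = 1233 g

1233 g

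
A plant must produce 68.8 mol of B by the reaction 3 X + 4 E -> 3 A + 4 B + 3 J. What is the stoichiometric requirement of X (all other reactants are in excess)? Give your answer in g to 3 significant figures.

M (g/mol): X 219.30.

11300 g

n(B) = 68.80 mol
n(X) = (3/4) × 68.80 = 51.60 mol
mass = 51.60 × 219.30 = 11320 g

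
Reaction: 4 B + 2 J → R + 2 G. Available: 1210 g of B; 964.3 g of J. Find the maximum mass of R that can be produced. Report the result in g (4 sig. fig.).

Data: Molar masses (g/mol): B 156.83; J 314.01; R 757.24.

1163 g

n(B) = 1210 / 156.83 = 7.715 mol
n(J) = 964.3 / 314.01 = 3.071 mol
n/ν for B = 7.715/4 = 1.929
n/ν for J = 3.071/2 = 1.536
Smallest n/ν is J → limiting reagent.
n(R) = (1/2) × 3.071 = 1.536 mol
mass = 1.536 × 757.24 = 1163 g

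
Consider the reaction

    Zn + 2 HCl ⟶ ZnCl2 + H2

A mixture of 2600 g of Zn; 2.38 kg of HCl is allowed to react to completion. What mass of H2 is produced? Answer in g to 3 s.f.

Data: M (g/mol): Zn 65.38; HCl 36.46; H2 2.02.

65.9 g

n(Zn) = 2600 / 65.38 = 39.77 mol
n(HCl) = 2.380×1000 / 36.46 = 65.28 mol
n/ν for Zn = 39.77/1 = 39.77
n/ν for HCl = 65.28/2 = 32.64
Smallest n/ν is HCl → limiting reagent.
n(H2) = (1/2) × 65.28 = 32.64 mol
mass = 32.64 × 2.02 = 65.93 g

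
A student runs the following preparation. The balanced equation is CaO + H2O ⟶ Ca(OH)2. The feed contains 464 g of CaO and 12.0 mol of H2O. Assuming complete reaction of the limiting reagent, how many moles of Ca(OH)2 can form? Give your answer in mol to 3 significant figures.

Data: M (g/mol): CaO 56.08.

8.27 mol

n(CaO) = 464.0 / 56.08 = 8.274 mol
n(H2O) = 12.00 mol
n/ν → CaO: 8.274, H2O: 12.00; CaO is limiting.
n(Ca(OH)2) = (1/1) × 8.274 = 8.274 mol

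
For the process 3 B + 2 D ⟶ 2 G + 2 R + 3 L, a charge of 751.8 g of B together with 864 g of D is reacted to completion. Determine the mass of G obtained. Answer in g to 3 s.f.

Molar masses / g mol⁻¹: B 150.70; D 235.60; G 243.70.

811 g

n(B) = 751.8 / 150.70 = 4.989 mol
n(D) = 864.0 / 235.60 = 3.667 mol
n/ν for B = 4.989/3 = 1.663
n/ν for D = 3.667/2 = 1.834
Smallest n/ν is B → limiting reagent.
n(G) = (2/3) × 4.989 = 3.326 mol
mass = 3.326 × 243.70 = 810.5 g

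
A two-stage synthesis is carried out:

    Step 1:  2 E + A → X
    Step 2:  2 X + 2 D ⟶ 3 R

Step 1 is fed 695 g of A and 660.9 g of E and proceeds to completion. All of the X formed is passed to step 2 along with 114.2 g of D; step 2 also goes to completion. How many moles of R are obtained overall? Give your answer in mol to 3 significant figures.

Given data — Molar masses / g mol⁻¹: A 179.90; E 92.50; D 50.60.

3.39 mol

Step 1:
n(A) = 695.0 / 179.90 = 3.863 mol
n(E) = 660.9 / 92.50 = 7.145 mol
n/ν → A: 3.863, E: 3.573; E is limiting.
n(X) produced = (1/2) × 7.145 = 3.573 mol
Step 2:
n(X) available = 3.573 mol
n(D) = 114.2 / 50.60 = 2.257 mol
n/ν → X: 1.787, D: 1.129; D is limiting.
n(R) = (3/2) × 2.257 = 3.386 mol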